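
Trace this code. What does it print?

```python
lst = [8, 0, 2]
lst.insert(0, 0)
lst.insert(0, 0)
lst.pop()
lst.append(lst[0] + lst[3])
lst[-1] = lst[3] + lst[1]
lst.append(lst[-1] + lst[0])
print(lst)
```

[0, 0, 8, 0, 0, 0]

insert 0 at 0 → [0, 8, 0, 2]
insert 0 at 0 → [0, 0, 8, 0, 2]
pop() removes 2 → [0, 0, 8, 0]
append lst[0]+lst[3] = 0+0 = 0 → [0, 0, 8, 0, 0]
lst[-1] = lst[3]+lst[1] = 0+0 = 0 → [0, 0, 8, 0, 0]
append lst[-1]+lst[0] = 0+0 = 0 → [0, 0, 8, 0, 0, 0]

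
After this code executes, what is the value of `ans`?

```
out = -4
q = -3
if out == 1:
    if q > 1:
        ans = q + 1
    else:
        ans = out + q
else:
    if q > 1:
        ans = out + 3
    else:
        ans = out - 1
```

out=-4, q=-3
out == 1 is False; q > 1 is False
→ ans = out - 1 = -5

-5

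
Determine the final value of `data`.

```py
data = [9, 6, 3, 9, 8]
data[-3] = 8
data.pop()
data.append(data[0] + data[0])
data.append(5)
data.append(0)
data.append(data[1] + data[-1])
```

data[-3] = 8 → [9, 6, 8, 9, 8]
pop() removes 8 → [9, 6, 8, 9]
append data[0]+data[0] = 9+9 = 18 → [9, 6, 8, 9, 18]
append 5 → [9, 6, 8, 9, 18, 5]
append 0 → [9, 6, 8, 9, 18, 5, 0]
append data[1]+data[-1] = 6+0 = 6 → [9, 6, 8, 9, 18, 5, 0, 6]

[9, 6, 8, 9, 18, 5, 0, 6]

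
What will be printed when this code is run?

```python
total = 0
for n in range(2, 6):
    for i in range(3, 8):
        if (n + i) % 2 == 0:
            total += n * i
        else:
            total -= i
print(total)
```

n=2,i=3: odd sum, total = 0-3 = -3
n=2,i=4: even sum, total = (-3)+8 = 5
n=2,i=5: odd sum, total = 5-5 = 0
n=2,i=6: even sum, total = 0+12 = 12
n=2,i=7: odd sum, total = 12-7 = 5
n=3,i=3: even sum, total = 5+9 = 14
n=3,i=4: odd sum, total = 14-4 = 10
n=3,i=5: even sum, total = 10+15 = 25
n=3,i=6: odd sum, total = 25-6 = 19
n=3,i=7: even sum, total = 19+21 = 40
n=4,i=3: odd sum, total = 40-3 = 37
n=4,i=4: even sum, total = 37+16 = 53
n=4,i=5: odd sum, total = 53-5 = 48
n=4,i=6: even sum, total = 48+24 = 72
n=4,i=7: odd sum, total = 72-7 = 65
n=5,i=3: even sum, total = 65+15 = 80
n=5,i=4: odd sum, total = 80-4 = 76
n=5,i=5: even sum, total = 76+25 = 101
n=5,i=6: odd sum, total = 101-6 = 95
n=5,i=7: even sum, total = 95+35 = 130

130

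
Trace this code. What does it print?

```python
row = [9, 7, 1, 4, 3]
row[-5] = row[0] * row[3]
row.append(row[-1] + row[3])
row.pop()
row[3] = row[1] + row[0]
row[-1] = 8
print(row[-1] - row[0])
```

row[-5] = row[0]*row[3] = 9*4 = 36 → [36, 7, 1, 4, 3]
append row[-1]+row[3] = 3+4 = 7 → [36, 7, 1, 4, 3, 7]
pop() removes 7 → [36, 7, 1, 4, 3]
row[3] = row[1]+row[0] = 7+36 = 43 → [36, 7, 1, 43, 3]
row[-1] = 8 → [36, 7, 1, 43, 8]
row[-1]-row[0] = 8-36 = -28

-28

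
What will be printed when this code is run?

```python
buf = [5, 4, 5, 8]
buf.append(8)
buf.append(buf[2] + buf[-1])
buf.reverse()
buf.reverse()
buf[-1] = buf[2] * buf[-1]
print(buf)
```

[5, 4, 5, 8, 8, 65]

append 8 → [5, 4, 5, 8, 8]
append buf[2]+buf[-1] = 5+8 = 13 → [5, 4, 5, 8, 8, 13]
reverse → [13, 8, 8, 5, 4, 5]
reverse → [5, 4, 5, 8, 8, 13]
buf[-1] = buf[2]*buf[-1] = 5*13 = 65 → [5, 4, 5, 8, 8, 65]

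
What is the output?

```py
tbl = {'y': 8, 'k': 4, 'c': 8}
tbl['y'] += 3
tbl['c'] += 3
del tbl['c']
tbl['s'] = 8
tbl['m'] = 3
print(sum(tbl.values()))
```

26

tbl['y'] = 8+3 = 11 → {'y': 11, 'k': 4, 'c': 8}
tbl['c'] = 8+3 = 11 → {'y': 11, 'k': 4, 'c': 11}
del 'c' → {'y': 11, 'k': 4}
tbl['s'] = 8 → {'y': 11, 'k': 4, 's': 8}
tbl['m'] = 3 → {'y': 11, 'k': 4, 's': 8, 'm': 3}
sum of values = 26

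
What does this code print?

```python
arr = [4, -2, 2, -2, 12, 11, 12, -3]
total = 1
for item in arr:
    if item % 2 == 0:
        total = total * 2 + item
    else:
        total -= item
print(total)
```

item=4: even, total = 1*2+4 = 6
item=-2: even, total = 6*2+(-2) = 10
item=2: even, total = 10*2+2 = 22
item=-2: even, total = 22*2+(-2) = 42
item=12: even, total = 42*2+12 = 96
item=11: not even, total = 96-11 = 85
item=12: even, total = 85*2+12 = 182
item=-3: not even, total = 182-(-3) = 185

185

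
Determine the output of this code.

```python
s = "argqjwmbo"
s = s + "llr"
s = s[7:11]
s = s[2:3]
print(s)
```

l

+ 'llr' → 'argqjwmbollr'
slice [7:11] → 'boll'
slice [2:3] → 'l'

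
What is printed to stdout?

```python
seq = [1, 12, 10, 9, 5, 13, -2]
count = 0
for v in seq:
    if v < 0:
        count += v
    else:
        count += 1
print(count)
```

4

v=1: not <0, count = 0+1 = 1
v=12: not <0, count = 1+1 = 2
v=10: not <0, count = 2+1 = 3
v=9: not <0, count = 3+1 = 4
v=5: not <0, count = 4+1 = 5
v=13: not <0, count = 5+1 = 6
v=-2: <0, count = 6+(-2) = 4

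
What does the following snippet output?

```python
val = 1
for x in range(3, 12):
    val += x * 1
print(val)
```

64

x=3: val = 1+3*1 = 4
x=4: val = 4+4*1 = 8
x=5: val = 8+5*1 = 13
x=6: val = 13+6*1 = 19
x=7: val = 19+7*1 = 26
x=8: val = 26+8*1 = 34
x=9: val = 34+9*1 = 43
x=10: val = 43+10*1 = 53
x=11: val = 53+11*1 = 64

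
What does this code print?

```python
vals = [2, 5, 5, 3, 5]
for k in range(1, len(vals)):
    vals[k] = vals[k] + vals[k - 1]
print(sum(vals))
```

k=1: vals[1] = 5+2 = 7 → [2, 7, 5, 3, 5]
k=2: vals[2] = 5+7 = 12 → [2, 7, 12, 3, 5]
k=3: vals[3] = 3+12 = 15 → [2, 7, 12, 15, 5]
k=4: vals[4] = 5+15 = 20 → [2, 7, 12, 15, 20]
sum = 56

56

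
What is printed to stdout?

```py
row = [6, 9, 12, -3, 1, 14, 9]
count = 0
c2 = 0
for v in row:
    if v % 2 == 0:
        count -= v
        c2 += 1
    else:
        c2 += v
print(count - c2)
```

-51

v=6: even, count = 0-6 = -6; c2=1
v=9: not even; c2=10
v=12: even, count = (-6)-12 = -18; c2=11
v=-3: not even; c2=8
v=1: not even; c2=9
v=14: even, count = (-18)-14 = -32; c2=10
v=9: not even; c2=19
count-c2 = (-32)-19 = -51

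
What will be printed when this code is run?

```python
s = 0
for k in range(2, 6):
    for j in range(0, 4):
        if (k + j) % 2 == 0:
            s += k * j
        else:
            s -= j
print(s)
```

32

k=2,j=0: even sum, s = 0+0 = 0
k=2,j=1: odd sum, s = 0-1 = -1
k=2,j=2: even sum, s = (-1)+4 = 3
k=2,j=3: odd sum, s = 3-3 = 0
k=3,j=0: odd sum, s = 0-0 = 0
k=3,j=1: even sum, s = 0+3 = 3
k=3,j=2: odd sum, s = 3-2 = 1
k=3,j=3: even sum, s = 1+9 = 10
k=4,j=0: even sum, s = 10+0 = 10
k=4,j=1: odd sum, s = 10-1 = 9
k=4,j=2: even sum, s = 9+8 = 17
k=4,j=3: odd sum, s = 17-3 = 14
k=5,j=0: odd sum, s = 14-0 = 14
k=5,j=1: even sum, s = 14+5 = 19
k=5,j=2: odd sum, s = 19-2 = 17
k=5,j=3: even sum, s = 17+15 = 32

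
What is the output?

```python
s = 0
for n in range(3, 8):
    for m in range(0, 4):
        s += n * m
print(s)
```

n=3,m=0: s = 0+0 = 0
n=3,m=1: s = 0+3 = 3
n=3,m=2: s = 3+6 = 9
n=3,m=3: s = 9+9 = 18
n=4,m=0: s = 18+0 = 18
n=4,m=1: s = 18+4 = 22
n=4,m=2: s = 22+8 = 30
n=4,m=3: s = 30+12 = 42
n=5,m=0: s = 42+0 = 42
n=5,m=1: s = 42+5 = 47
n=5,m=2: s = 47+10 = 57
n=5,m=3: s = 57+15 = 72
n=6,m=0: s = 72+0 = 72
n=6,m=1: s = 72+6 = 78
n=6,m=2: s = 78+12 = 90
n=6,m=3: s = 90+18 = 108
n=7,m=0: s = 108+0 = 108
n=7,m=1: s = 108+7 = 115
n=7,m=2: s = 115+14 = 129
n=7,m=3: s = 129+21 = 150

150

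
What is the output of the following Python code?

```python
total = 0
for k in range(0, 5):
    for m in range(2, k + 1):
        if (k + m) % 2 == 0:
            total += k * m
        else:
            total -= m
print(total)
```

k=2,m=2: even sum, total = 0+4 = 4
k=3,m=2: odd sum, total = 4-2 = 2
k=3,m=3: even sum, total = 2+9 = 11
k=4,m=2: even sum, total = 11+8 = 19
k=4,m=3: odd sum, total = 19-3 = 16
k=4,m=4: even sum, total = 16+16 = 32

32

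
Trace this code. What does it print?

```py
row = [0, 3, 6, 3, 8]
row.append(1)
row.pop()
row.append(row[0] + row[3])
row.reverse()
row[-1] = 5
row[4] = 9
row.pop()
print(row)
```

append 1 → [0, 3, 6, 3, 8, 1]
pop() removes 1 → [0, 3, 6, 3, 8]
append row[0]+row[3] = 0+3 = 3 → [0, 3, 6, 3, 8, 3]
reverse → [3, 8, 3, 6, 3, 0]
row[-1] = 5 → [3, 8, 3, 6, 3, 5]
row[4] = 9 → [3, 8, 3, 6, 9, 5]
pop() removes 5 → [3, 8, 3, 6, 9]

[3, 8, 3, 6, 9]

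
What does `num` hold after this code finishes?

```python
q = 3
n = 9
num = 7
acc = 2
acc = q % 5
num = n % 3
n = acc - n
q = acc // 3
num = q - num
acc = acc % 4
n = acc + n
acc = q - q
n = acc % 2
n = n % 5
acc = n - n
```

1

acc = 3%5 = 3
num = 9%3 = 0
n = 3-9 = -6
q = 3//3 = 1
num = 1-0 = 1
acc = 3%4 = 3
n = 3+(-6) = -3
acc = 1-1 = 0
n = 0%2 = 0
n = 0%5 = 0
acc = 0-0 = 0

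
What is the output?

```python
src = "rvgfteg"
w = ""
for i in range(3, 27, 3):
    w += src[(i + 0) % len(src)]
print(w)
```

fggevtrf

i=3: add src[3]='f' → 'f'
i=6: add src[6]='g' → 'fg'
i=9: add src[2]='g' → 'fgg'
i=12: add src[5]='e' → 'fgge'
i=15: add src[1]='v' → 'fggev'
i=18: add src[4]='t' → 'fggevt'
i=21: add src[0]='r' → 'fggevtr'
i=24: add src[3]='f' → 'fggevtrf'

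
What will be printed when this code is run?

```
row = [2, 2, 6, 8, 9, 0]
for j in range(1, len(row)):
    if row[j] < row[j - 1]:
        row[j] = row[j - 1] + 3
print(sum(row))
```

j=1: 2>=2, unchanged → [2, 2, 6, 8, 9, 0]
j=2: 6>=2, unchanged → [2, 2, 6, 8, 9, 0]
j=3: 8>=6, unchanged → [2, 2, 6, 8, 9, 0]
j=4: 9>=8, unchanged → [2, 2, 6, 8, 9, 0]
j=5: 0<9, row[5] = 9+3 = 12 → [2, 2, 6, 8, 9, 12]
sum = 39

39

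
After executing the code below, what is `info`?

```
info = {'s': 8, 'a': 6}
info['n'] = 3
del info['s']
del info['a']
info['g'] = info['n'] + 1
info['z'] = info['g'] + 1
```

{'n': 3, 'g': 4, 'z': 5}

info['n'] = 3 → {'s': 8, 'a': 6, 'n': 3}
del 's' → {'a': 6, 'n': 3}
del 'a' → {'n': 3}
info['g'] = info['n']+1 = 4 → {'n': 3, 'g': 4}
info['z'] = info['g']+1 = 5 → {'n': 3, 'g': 4, 'z': 5}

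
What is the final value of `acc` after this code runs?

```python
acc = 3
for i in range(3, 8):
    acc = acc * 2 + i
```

i=3: acc = 3*2+3 = 9
i=4: acc = 9*2+4 = 22
i=5: acc = 22*2+5 = 49
i=6: acc = 49*2+6 = 104
i=7: acc = 104*2+7 = 215

215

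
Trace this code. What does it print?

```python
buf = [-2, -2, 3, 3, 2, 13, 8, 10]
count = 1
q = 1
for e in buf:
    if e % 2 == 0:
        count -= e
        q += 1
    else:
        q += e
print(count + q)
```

10

e=-2: even, count = 1-(-2) = 3; q=2
e=-2: even, count = 3-(-2) = 5; q=3
e=3: not even; q=6
e=3: not even; q=9
e=2: even, count = 5-2 = 3; q=10
e=13: not even; q=23
e=8: even, count = 3-8 = -5; q=24
e=10: even, count = (-5)-10 = -15; q=25
count+q = (-15)+25 = 10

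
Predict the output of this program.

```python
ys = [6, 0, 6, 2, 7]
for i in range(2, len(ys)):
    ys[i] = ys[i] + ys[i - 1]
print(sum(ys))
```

35

i=2: ys[2] = 6+0 = 6 → [6, 0, 6, 2, 7]
i=3: ys[3] = 2+6 = 8 → [6, 0, 6, 8, 7]
i=4: ys[4] = 7+8 = 15 → [6, 0, 6, 8, 15]
sum = 35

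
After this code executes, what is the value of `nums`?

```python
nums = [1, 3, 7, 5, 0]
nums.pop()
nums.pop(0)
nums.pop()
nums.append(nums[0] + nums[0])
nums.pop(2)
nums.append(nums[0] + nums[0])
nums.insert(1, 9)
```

[3, 9, 7, 6]

pop() removes 0 → [1, 3, 7, 5]
pop(0) removes 1 → [3, 7, 5]
pop() removes 5 → [3, 7]
append nums[0]+nums[0] = 3+3 = 6 → [3, 7, 6]
pop(2) removes 6 → [3, 7]
append nums[0]+nums[0] = 3+3 = 6 → [3, 7, 6]
insert 9 at 1 → [3, 9, 7, 6]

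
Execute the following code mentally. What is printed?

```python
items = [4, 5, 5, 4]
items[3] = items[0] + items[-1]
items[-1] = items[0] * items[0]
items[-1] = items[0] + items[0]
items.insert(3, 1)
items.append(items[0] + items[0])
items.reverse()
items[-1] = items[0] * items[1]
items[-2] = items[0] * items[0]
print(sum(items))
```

items[3] = items[0]+items[-1] = 4+4 = 8 → [4, 5, 5, 8]
items[-1] = items[0]*items[0] = 4*4 = 16 → [4, 5, 5, 16]
items[-1] = items[0]+items[0] = 4+4 = 8 → [4, 5, 5, 8]
insert 1 at 3 → [4, 5, 5, 1, 8]
append items[0]+items[0] = 4+4 = 8 → [4, 5, 5, 1, 8, 8]
reverse → [8, 8, 1, 5, 5, 4]
items[-1] = items[0]*items[1] = 8*8 = 64 → [8, 8, 1, 5, 5, 64]
items[-2] = items[0]*items[0] = 8*8 = 64 → [8, 8, 1, 5, 64, 64]
sum = 150

150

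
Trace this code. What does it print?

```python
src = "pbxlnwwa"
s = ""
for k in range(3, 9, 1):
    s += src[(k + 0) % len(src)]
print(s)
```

lnwwap

k=3: add src[3]='l' → 'l'
k=4: add src[4]='n' → 'ln'
k=5: add src[5]='w' → 'lnw'
k=6: add src[6]='w' → 'lnww'
k=7: add src[7]='a' → 'lnwwa'
k=8: add src[0]='p' → 'lnwwap'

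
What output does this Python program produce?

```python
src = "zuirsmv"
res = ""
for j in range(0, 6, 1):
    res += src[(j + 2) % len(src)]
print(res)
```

j=0: add src[2]='i' → 'i'
j=1: add src[3]='r' → 'ir'
j=2: add src[4]='s' → 'irs'
j=3: add src[5]='m' → 'irsm'
j=4: add src[6]='v' → 'irsmv'
j=5: add src[0]='z' → 'irsmvz'

irsmvz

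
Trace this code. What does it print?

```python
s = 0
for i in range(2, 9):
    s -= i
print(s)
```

i=2: s = 0-2 = -2
i=3: s = (-2)-3 = -5
i=4: s = (-5)-4 = -9
i=5: s = (-9)-5 = -14
i=6: s = (-14)-6 = -20
i=7: s = (-20)-7 = -27
i=8: s = (-27)-8 = -35

-35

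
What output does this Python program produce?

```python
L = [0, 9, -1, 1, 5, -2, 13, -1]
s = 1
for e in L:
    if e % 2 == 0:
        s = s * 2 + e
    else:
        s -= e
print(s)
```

e=0: even, s = 1*2+0 = 2
e=9: not even, s = 2-9 = -7
e=-1: not even, s = (-7)-(-1) = -6
e=1: not even, s = (-6)-1 = -7
e=5: not even, s = (-7)-5 = -12
e=-2: even, s = (-12)*2+(-2) = -26
e=13: not even, s = (-26)-13 = -39
e=-1: not even, s = (-39)-(-1) = -38

-38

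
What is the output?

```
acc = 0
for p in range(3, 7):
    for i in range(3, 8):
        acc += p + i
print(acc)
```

190

p=3,i=3: acc = 0+6 = 6
p=3,i=4: acc = 6+7 = 13
p=3,i=5: acc = 13+8 = 21
p=3,i=6: acc = 21+9 = 30
p=3,i=7: acc = 30+10 = 40
p=4,i=3: acc = 40+7 = 47
p=4,i=4: acc = 47+8 = 55
p=4,i=5: acc = 55+9 = 64
p=4,i=6: acc = 64+10 = 74
p=4,i=7: acc = 74+11 = 85
p=5,i=3: acc = 85+8 = 93
p=5,i=4: acc = 93+9 = 102
p=5,i=5: acc = 102+10 = 112
p=5,i=6: acc = 112+11 = 123
p=5,i=7: acc = 123+12 = 135
p=6,i=3: acc = 135+9 = 144
p=6,i=4: acc = 144+10 = 154
p=6,i=5: acc = 154+11 = 165
p=6,i=6: acc = 165+12 = 177
p=6,i=7: acc = 177+13 = 190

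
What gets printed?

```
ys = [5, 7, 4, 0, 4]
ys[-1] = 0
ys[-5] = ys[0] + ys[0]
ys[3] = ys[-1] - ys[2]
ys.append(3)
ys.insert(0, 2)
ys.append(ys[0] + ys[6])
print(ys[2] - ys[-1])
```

ys[-1] = 0 → [5, 7, 4, 0, 0]
ys[-5] = ys[0]+ys[0] = 5+5 = 10 → [10, 7, 4, 0, 0]
ys[3] = ys[-1]-ys[2] = 0-4 = -4 → [10, 7, 4, -4, 0]
append 3 → [10, 7, 4, -4, 0, 3]
insert 2 at 0 → [2, 10, 7, 4, -4, 0, 3]
append ys[0]+ys[6] = 2+3 = 5 → [2, 10, 7, 4, -4, 0, 3, 5]
ys[2]-ys[-1] = 7-5 = 2

2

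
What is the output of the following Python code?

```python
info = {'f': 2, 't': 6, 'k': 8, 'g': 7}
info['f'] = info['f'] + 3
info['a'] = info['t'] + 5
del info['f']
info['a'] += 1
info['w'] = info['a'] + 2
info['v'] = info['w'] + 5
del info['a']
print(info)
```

{'t': 6, 'k': 8, 'g': 7, 'w': 14, 'v': 19}

info['f'] = info['f']+3 = 5 → {'f': 5, 't': 6, 'k': 8, 'g': 7}
info['a'] = info['t']+5 = 11 → {'f': 5, 't': 6, 'k': 8, 'g': 7, 'a': 11}
del 'f' → {'t': 6, 'k': 8, 'g': 7, 'a': 11}
info['a'] = 11+1 = 12 → {'t': 6, 'k': 8, 'g': 7, 'a': 12}
info['w'] = info['a']+2 = 14 → {'t': 6, 'k': 8, 'g': 7, 'a': 12, 'w': 14}
info['v'] = info['w']+5 = 19 → {'t': 6, 'k': 8, 'g': 7, 'a': 12, 'w': 14, 'v': 19}
del 'a' → {'t': 6, 'k': 8, 'g': 7, 'w': 14, 'v': 19}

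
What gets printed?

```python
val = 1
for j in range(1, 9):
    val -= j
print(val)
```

j=1: val = 1-1 = 0
j=2: val = 0-2 = -2
j=3: val = (-2)-3 = -5
j=4: val = (-5)-4 = -9
j=5: val = (-9)-5 = -14
j=6: val = (-14)-6 = -20
j=7: val = (-20)-7 = -27
j=8: val = (-27)-8 = -35

-35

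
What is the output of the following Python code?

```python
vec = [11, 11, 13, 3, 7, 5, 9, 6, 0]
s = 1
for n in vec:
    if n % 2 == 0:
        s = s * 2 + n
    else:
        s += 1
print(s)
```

44

n=11: not even, s = 1+1 = 2
n=11: not even, s = 2+1 = 3
n=13: not even, s = 3+1 = 4
n=3: not even, s = 4+1 = 5
n=7: not even, s = 5+1 = 6
n=5: not even, s = 6+1 = 7
n=9: not even, s = 7+1 = 8
n=6: even, s = 8*2+6 = 22
n=0: even, s = 22*2+0 = 44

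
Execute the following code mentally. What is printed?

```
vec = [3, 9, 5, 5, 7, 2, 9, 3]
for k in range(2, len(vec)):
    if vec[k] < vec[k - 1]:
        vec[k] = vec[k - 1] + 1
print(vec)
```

[3, 9, 10, 11, 12, 13, 14, 15]

k=2: 5<9, vec[2] = 9+1 = 10 → [3, 9, 10, 5, 7, 2, 9, 3]
k=3: 5<10, vec[3] = 10+1 = 11 → [3, 9, 10, 11, 7, 2, 9, 3]
k=4: 7<11, vec[4] = 11+1 = 12 → [3, 9, 10, 11, 12, 2, 9, 3]
k=5: 2<12, vec[5] = 12+1 = 13 → [3, 9, 10, 11, 12, 13, 9, 3]
k=6: 9<13, vec[6] = 13+1 = 14 → [3, 9, 10, 11, 12, 13, 14, 3]
k=7: 3<14, vec[7] = 14+1 = 15 → [3, 9, 10, 11, 12, 13, 14, 15]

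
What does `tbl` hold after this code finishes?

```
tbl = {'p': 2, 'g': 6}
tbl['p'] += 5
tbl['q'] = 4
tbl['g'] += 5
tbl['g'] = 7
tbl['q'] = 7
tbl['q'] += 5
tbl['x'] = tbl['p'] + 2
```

{'p': 7, 'g': 7, 'q': 12, 'x': 9}

tbl['p'] = 2+5 = 7 → {'p': 7, 'g': 6}
tbl['q'] = 4 → {'p': 7, 'g': 6, 'q': 4}
tbl['g'] = 6+5 = 11 → {'p': 7, 'g': 11, 'q': 4}
tbl['g'] = 7 → {'p': 7, 'g': 7, 'q': 4}
tbl['q'] = 7 → {'p': 7, 'g': 7, 'q': 7}
tbl['q'] = 7+5 = 12 → {'p': 7, 'g': 7, 'q': 12}
tbl['x'] = tbl['p']+2 = 9 → {'p': 7, 'g': 7, 'q': 12, 'x': 9}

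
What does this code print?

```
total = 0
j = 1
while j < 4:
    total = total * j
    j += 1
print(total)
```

0

j=1: total = 0*1 = 0
j=2: total = 0*2 = 0
j=3: total = 0*3 = 0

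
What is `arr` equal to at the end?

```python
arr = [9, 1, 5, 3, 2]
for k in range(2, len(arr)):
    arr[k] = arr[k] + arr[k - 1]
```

k=2: arr[2] = 5+1 = 6 → [9, 1, 6, 3, 2]
k=3: arr[3] = 3+6 = 9 → [9, 1, 6, 9, 2]
k=4: arr[4] = 2+9 = 11 → [9, 1, 6, 9, 11]

[9, 1, 6, 9, 11]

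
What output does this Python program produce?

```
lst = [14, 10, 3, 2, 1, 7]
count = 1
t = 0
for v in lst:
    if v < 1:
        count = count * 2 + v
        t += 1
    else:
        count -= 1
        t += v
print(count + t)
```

32

v=14: not <1, count = 1-1 = 0; t=14
v=10: not <1, count = 0-1 = -1; t=24
v=3: not <1, count = (-1)-1 = -2; t=27
v=2: not <1, count = (-2)-1 = -3; t=29
v=1: not <1, count = (-3)-1 = -4; t=30
v=7: not <1, count = (-4)-1 = -5; t=37
count+t = (-5)+37 = 32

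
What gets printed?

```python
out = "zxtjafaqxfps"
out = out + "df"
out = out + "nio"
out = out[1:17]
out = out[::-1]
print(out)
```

+ 'df' → 'zxtjafaqxfpsdf'
+ 'nio' → 'zxtjafaqxfpsdfnio'
slice [1:17] → 'xtjafaqxfpsdfnio'
reverse → 'oinfdspfxqafajtx'

oinfdspfxqafajtx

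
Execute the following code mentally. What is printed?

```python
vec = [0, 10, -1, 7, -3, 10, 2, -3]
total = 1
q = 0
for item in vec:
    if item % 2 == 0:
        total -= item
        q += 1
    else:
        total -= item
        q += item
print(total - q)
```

item=0: even, total = 1-0 = 1; q=1
item=10: even, total = 1-10 = -9; q=2
item=-1: not even, total = (-9)-(-1) = -8; q=1
item=7: not even, total = (-8)-7 = -15; q=8
item=-3: not even, total = (-15)-(-3) = -12; q=5
item=10: even, total = (-12)-10 = -22; q=6
item=2: even, total = (-22)-2 = -24; q=7
item=-3: not even, total = (-24)-(-3) = -21; q=4
total-q = (-21)-4 = -25

-25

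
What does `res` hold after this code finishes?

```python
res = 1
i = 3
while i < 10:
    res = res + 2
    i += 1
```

i=3: res = 1+2 = 3
i=4: res = 3+2 = 5
i=5: res = 5+2 = 7
i=6: res = 7+2 = 9
i=7: res = 9+2 = 11
i=8: res = 11+2 = 13
i=9: res = 13+2 = 15

15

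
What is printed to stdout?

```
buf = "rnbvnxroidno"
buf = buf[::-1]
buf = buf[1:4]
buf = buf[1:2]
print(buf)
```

reverse → 'ondiorxnvbnr'
slice [1:4] → 'ndi'
slice [1:2] → 'd'

d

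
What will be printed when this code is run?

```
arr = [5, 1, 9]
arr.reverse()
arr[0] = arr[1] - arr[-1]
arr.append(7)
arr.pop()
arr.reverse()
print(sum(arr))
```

2

reverse → [9, 1, 5]
arr[0] = arr[1]-arr[-1] = 1-5 = -4 → [-4, 1, 5]
append 7 → [-4, 1, 5, 7]
pop() removes 7 → [-4, 1, 5]
reverse → [5, 1, -4]
sum = 2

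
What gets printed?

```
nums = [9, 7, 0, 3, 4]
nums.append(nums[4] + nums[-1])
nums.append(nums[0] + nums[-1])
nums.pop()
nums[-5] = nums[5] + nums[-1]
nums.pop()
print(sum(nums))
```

append nums[4]+nums[-1] = 4+4 = 8 → [9, 7, 0, 3, 4, 8]
append nums[0]+nums[-1] = 9+8 = 17 → [9, 7, 0, 3, 4, 8, 17]
pop() removes 17 → [9, 7, 0, 3, 4, 8]
nums[-5] = nums[5]+nums[-1] = 8+8 = 16 → [9, 16, 0, 3, 4, 8]
pop() removes 8 → [9, 16, 0, 3, 4]
sum = 32

32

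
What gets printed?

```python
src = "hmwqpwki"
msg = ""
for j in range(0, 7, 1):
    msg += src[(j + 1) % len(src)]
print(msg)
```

mwqpwki

j=0: add src[1]='m' → 'm'
j=1: add src[2]='w' → 'mw'
j=2: add src[3]='q' → 'mwq'
j=3: add src[4]='p' → 'mwqp'
j=4: add src[5]='w' → 'mwqpw'
j=5: add src[6]='k' → 'mwqpwk'
j=6: add src[7]='i' → 'mwqpwki'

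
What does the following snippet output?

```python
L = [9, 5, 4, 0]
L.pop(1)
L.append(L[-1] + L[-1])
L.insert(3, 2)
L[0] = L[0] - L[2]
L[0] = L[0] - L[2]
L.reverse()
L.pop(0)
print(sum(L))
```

pop(1) removes 5 → [9, 4, 0]
append L[-1]+L[-1] = 0+0 = 0 → [9, 4, 0, 0]
insert 2 at 3 → [9, 4, 0, 2, 0]
L[0] = L[0]-L[2] = 9-0 = 9 → [9, 4, 0, 2, 0]
L[0] = L[0]-L[2] = 9-0 = 9 → [9, 4, 0, 2, 0]
reverse → [0, 2, 0, 4, 9]
pop(0) removes 0 → [2, 0, 4, 9]
sum = 15

15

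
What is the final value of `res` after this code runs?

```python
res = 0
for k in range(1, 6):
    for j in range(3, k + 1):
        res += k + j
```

k=3,j=3: res = 0+6 = 6
k=4,j=3: res = 6+7 = 13
k=4,j=4: res = 13+8 = 21
k=5,j=3: res = 21+8 = 29
k=5,j=4: res = 29+9 = 38
k=5,j=5: res = 38+10 = 48

48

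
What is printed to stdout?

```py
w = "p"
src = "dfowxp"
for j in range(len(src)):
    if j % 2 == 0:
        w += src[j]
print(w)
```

pdox

j=0: add 'd' → 'pd'
j=1: skip
j=2: add 'o' → 'pdo'
j=3: skip
j=4: add 'x' → 'pdox'
j=5: skip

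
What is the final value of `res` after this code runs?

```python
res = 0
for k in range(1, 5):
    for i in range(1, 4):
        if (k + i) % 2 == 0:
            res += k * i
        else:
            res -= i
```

16

k=1,i=1: even sum, res = 0+1 = 1
k=1,i=2: odd sum, res = 1-2 = -1
k=1,i=3: even sum, res = (-1)+3 = 2
k=2,i=1: odd sum, res = 2-1 = 1
k=2,i=2: even sum, res = 1+4 = 5
k=2,i=3: odd sum, res = 5-3 = 2
k=3,i=1: even sum, res = 2+3 = 5
k=3,i=2: odd sum, res = 5-2 = 3
k=3,i=3: even sum, res = 3+9 = 12
k=4,i=1: odd sum, res = 12-1 = 11
k=4,i=2: even sum, res = 11+8 = 19
k=4,i=3: odd sum, res = 19-3 = 16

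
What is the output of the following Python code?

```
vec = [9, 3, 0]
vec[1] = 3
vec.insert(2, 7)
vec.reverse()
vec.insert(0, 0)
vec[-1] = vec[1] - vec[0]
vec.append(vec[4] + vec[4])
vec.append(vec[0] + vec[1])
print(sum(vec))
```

10

vec[1] = 3 → [9, 3, 0]
insert 7 at 2 → [9, 3, 7, 0]
reverse → [0, 7, 3, 9]
insert 0 at 0 → [0, 0, 7, 3, 9]
vec[-1] = vec[1]-vec[0] = 0-0 = 0 → [0, 0, 7, 3, 0]
append vec[4]+vec[4] = 0+0 = 0 → [0, 0, 7, 3, 0, 0]
append vec[0]+vec[1] = 0+0 = 0 → [0, 0, 7, 3, 0, 0, 0]
sum = 10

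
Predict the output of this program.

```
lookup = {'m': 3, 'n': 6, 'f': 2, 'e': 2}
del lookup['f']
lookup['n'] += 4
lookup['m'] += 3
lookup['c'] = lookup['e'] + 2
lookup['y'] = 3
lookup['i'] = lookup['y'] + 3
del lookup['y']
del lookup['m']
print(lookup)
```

{'n': 10, 'e': 2, 'c': 4, 'i': 6}

del 'f' → {'m': 3, 'n': 6, 'e': 2}
lookup['n'] = 6+4 = 10 → {'m': 3, 'n': 10, 'e': 2}
lookup['m'] = 3+3 = 6 → {'m': 6, 'n': 10, 'e': 2}
lookup['c'] = lookup['e']+2 = 4 → {'m': 6, 'n': 10, 'e': 2, 'c': 4}
lookup['y'] = 3 → {'m': 6, 'n': 10, 'e': 2, 'c': 4, 'y': 3}
lookup['i'] = lookup['y']+3 = 6 → {'m': 6, 'n': 10, 'e': 2, 'c': 4, 'y': 3, 'i': 6}
del 'y' → {'m': 6, 'n': 10, 'e': 2, 'c': 4, 'i': 6}
del 'm' → {'n': 10, 'e': 2, 'c': 4, 'i': 6}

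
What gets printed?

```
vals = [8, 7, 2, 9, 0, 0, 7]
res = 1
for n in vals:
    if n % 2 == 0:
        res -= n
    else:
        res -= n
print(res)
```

-32

n=8: even, res = 1-8 = -7
n=7: not even, res = (-7)-7 = -14
n=2: even, res = (-14)-2 = -16
n=9: not even, res = (-16)-9 = -25
n=0: even, res = (-25)-0 = -25
n=0: even, res = (-25)-0 = -25
n=7: not even, res = (-25)-7 = -32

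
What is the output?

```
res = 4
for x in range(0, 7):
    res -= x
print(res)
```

-17

x=0: res = 4-0 = 4
x=1: res = 4-1 = 3
x=2: res = 3-2 = 1
x=3: res = 1-3 = -2
x=4: res = (-2)-4 = -6
x=5: res = (-6)-5 = -11
x=6: res = (-11)-6 = -17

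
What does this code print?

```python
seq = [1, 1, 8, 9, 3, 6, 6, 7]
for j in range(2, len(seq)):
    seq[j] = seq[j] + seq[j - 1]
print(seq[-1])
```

40

j=2: seq[2] = 8+1 = 9 → [1, 1, 9, 9, 3, 6, 6, 7]
j=3: seq[3] = 9+9 = 18 → [1, 1, 9, 18, 3, 6, 6, 7]
j=4: seq[4] = 3+18 = 21 → [1, 1, 9, 18, 21, 6, 6, 7]
j=5: seq[5] = 6+21 = 27 → [1, 1, 9, 18, 21, 27, 6, 7]
j=6: seq[6] = 6+27 = 33 → [1, 1, 9, 18, 21, 27, 33, 7]
j=7: seq[7] = 7+33 = 40 → [1, 1, 9, 18, 21, 27, 33, 40]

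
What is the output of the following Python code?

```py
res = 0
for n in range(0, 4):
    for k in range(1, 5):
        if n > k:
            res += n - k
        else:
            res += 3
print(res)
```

43

n=0,k=1: not 0>1, res = 0+3 = 3
n=0,k=2: not 0>2, res = 3+3 = 6
n=0,k=3: not 0>3, res = 6+3 = 9
n=0,k=4: not 0>4, res = 9+3 = 12
n=1,k=1: not 1>1, res = 12+3 = 15
n=1,k=2: not 1>2, res = 15+3 = 18
n=1,k=3: not 1>3, res = 18+3 = 21
n=1,k=4: not 1>4, res = 21+3 = 24
n=2,k=1: 2>1, res = 24+1 = 25
n=2,k=2: not 2>2, res = 25+3 = 28
n=2,k=3: not 2>3, res = 28+3 = 31
n=2,k=4: not 2>4, res = 31+3 = 34
n=3,k=1: 3>1, res = 34+2 = 36
n=3,k=2: 3>2, res = 36+1 = 37
n=3,k=3: not 3>3, res = 37+3 = 40
n=3,k=4: not 3>4, res = 40+3 = 43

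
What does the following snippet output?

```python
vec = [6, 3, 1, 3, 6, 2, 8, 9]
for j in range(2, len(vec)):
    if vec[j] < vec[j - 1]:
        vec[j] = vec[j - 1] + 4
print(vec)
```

[6, 3, 7, 11, 15, 19, 23, 27]

j=2: 1<3, vec[2] = 3+4 = 7 → [6, 3, 7, 3, 6, 2, 8, 9]
j=3: 3<7, vec[3] = 7+4 = 11 → [6, 3, 7, 11, 6, 2, 8, 9]
j=4: 6<11, vec[4] = 11+4 = 15 → [6, 3, 7, 11, 15, 2, 8, 9]
j=5: 2<15, vec[5] = 15+4 = 19 → [6, 3, 7, 11, 15, 19, 8, 9]
j=6: 8<19, vec[6] = 19+4 = 23 → [6, 3, 7, 11, 15, 19, 23, 9]
j=7: 9<23, vec[7] = 23+4 = 27 → [6, 3, 7, 11, 15, 19, 23, 27]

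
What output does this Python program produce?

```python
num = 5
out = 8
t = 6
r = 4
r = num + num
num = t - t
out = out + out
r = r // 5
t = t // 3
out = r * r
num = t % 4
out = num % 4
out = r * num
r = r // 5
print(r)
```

0

r = 5+5 = 10
num = 6-6 = 0
out = 8+8 = 16
r = 10//5 = 2
t = 6//3 = 2
out = 2*2 = 4
num = 2%4 = 2
out = 2%4 = 2
out = 2*2 = 4
r = 2//5 = 0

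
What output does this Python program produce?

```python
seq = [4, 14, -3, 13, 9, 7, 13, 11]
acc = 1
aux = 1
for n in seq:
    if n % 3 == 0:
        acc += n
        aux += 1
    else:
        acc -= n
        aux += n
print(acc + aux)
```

n=4: not %3==0, acc = 1-4 = -3; aux=5
n=14: not %3==0, acc = (-3)-14 = -17; aux=19
n=-3: %3==0, acc = (-17)+(-3) = -20; aux=20
n=13: not %3==0, acc = (-20)-13 = -33; aux=33
n=9: %3==0, acc = (-33)+9 = -24; aux=34
n=7: not %3==0, acc = (-24)-7 = -31; aux=41
n=13: not %3==0, acc = (-31)-13 = -44; aux=54
n=11: not %3==0, acc = (-44)-11 = -55; aux=65
acc+aux = (-55)+65 = 10

10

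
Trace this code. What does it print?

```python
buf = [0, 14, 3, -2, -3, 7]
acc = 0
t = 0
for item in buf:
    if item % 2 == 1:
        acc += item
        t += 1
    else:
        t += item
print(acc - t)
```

-8

item=0: not odd; t=0
item=14: not odd; t=14
item=3: odd, acc = 0+3 = 3; t=15
item=-2: not odd; t=13
item=-3: odd, acc = 3+(-3) = 0; t=14
item=7: odd, acc = 0+7 = 7; t=15
acc-t = 7-15 = -8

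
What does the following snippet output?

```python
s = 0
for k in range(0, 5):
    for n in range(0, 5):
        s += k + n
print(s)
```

100

k=0,n=0: s = 0+0 = 0
k=0,n=1: s = 0+1 = 1
k=0,n=2: s = 1+2 = 3
k=0,n=3: s = 3+3 = 6
k=0,n=4: s = 6+4 = 10
k=1,n=0: s = 10+1 = 11
k=1,n=1: s = 11+2 = 13
k=1,n=2: s = 13+3 = 16
k=1,n=3: s = 16+4 = 20
k=1,n=4: s = 20+5 = 25
k=2,n=0: s = 25+2 = 27
k=2,n=1: s = 27+3 = 30
k=2,n=2: s = 30+4 = 34
k=2,n=3: s = 34+5 = 39
k=2,n=4: s = 39+6 = 45
k=3,n=0: s = 45+3 = 48
k=3,n=1: s = 48+4 = 52
k=3,n=2: s = 52+5 = 57
k=3,n=3: s = 57+6 = 63
k=3,n=4: s = 63+7 = 70
k=4,n=0: s = 70+4 = 74
k=4,n=1: s = 74+5 = 79
k=4,n=2: s = 79+6 = 85
k=4,n=3: s = 85+7 = 92
k=4,n=4: s = 92+8 = 100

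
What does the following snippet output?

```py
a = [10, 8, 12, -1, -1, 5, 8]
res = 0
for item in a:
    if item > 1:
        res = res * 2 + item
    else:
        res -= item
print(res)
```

298

item=10: >1, res = 0*2+10 = 10
item=8: >1, res = 10*2+8 = 28
item=12: >1, res = 28*2+12 = 68
item=-1: not >1, res = 68-(-1) = 69
item=-1: not >1, res = 69-(-1) = 70
item=5: >1, res = 70*2+5 = 145
item=8: >1, res = 145*2+8 = 298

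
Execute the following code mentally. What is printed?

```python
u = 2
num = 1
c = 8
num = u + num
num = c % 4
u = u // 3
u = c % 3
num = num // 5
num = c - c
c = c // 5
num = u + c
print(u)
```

num = 2+1 = 3
num = 8%4 = 0
u = 2//3 = 0
u = 8%3 = 2
num = 0//5 = 0
num = 8-8 = 0
c = 8//5 = 1
num = 2+1 = 3

2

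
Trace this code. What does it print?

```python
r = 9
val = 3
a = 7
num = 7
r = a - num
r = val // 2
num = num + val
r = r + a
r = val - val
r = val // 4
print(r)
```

r = 7-7 = 0
r = 3//2 = 1
num = 7+3 = 10
r = 1+7 = 8
r = 3-3 = 0
r = 3//4 = 0

0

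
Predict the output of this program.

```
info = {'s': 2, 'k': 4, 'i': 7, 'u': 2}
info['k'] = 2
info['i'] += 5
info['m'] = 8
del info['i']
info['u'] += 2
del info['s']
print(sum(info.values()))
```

info['k'] = 2 → {'s': 2, 'k': 2, 'i': 7, 'u': 2}
info['i'] = 7+5 = 12 → {'s': 2, 'k': 2, 'i': 12, 'u': 2}
info['m'] = 8 → {'s': 2, 'k': 2, 'i': 12, 'u': 2, 'm': 8}
del 'i' → {'s': 2, 'k': 2, 'u': 2, 'm': 8}
info['u'] = 2+2 = 4 → {'s': 2, 'k': 2, 'u': 4, 'm': 8}
del 's' → {'k': 2, 'u': 4, 'm': 8}
sum of values = 14

14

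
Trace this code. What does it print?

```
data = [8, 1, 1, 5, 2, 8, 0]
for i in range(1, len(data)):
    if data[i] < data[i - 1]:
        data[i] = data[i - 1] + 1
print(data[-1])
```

i=1: 1<8, data[1] = 8+1 = 9 → [8, 9, 1, 5, 2, 8, 0]
i=2: 1<9, data[2] = 9+1 = 10 → [8, 9, 10, 5, 2, 8, 0]
i=3: 5<10, data[3] = 10+1 = 11 → [8, 9, 10, 11, 2, 8, 0]
i=4: 2<11, data[4] = 11+1 = 12 → [8, 9, 10, 11, 12, 8, 0]
i=5: 8<12, data[5] = 12+1 = 13 → [8, 9, 10, 11, 12, 13, 0]
i=6: 0<13, data[6] = 13+1 = 14 → [8, 9, 10, 11, 12, 13, 14]

14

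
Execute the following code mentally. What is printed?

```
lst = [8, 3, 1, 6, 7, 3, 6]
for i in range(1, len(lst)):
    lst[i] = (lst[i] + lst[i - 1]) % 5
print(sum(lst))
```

i=1: lst[1] = (3+8)%5 = 1 → [8, 1, 1, 6, 7, 3, 6]
i=2: lst[2] = (1+1)%5 = 2 → [8, 1, 2, 6, 7, 3, 6]
i=3: lst[3] = (6+2)%5 = 3 → [8, 1, 2, 3, 7, 3, 6]
i=4: lst[4] = (7+3)%5 = 0 → [8, 1, 2, 3, 0, 3, 6]
i=5: lst[5] = (3+0)%5 = 3 → [8, 1, 2, 3, 0, 3, 6]
i=6: lst[6] = (6+3)%5 = 4 → [8, 1, 2, 3, 0, 3, 4]
sum = 21

21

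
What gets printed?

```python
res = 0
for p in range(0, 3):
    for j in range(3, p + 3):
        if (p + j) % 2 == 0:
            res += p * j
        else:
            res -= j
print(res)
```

p=1,j=3: even sum, res = 0+3 = 3
p=2,j=3: odd sum, res = 3-3 = 0
p=2,j=4: even sum, res = 0+8 = 8

8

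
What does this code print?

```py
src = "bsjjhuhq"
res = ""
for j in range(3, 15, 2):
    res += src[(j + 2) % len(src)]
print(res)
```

uqsjuq

j=3: add src[5]='u' → 'u'
j=5: add src[7]='q' → 'uq'
j=7: add src[1]='s' → 'uqs'
j=9: add src[3]='j' → 'uqsj'
j=11: add src[5]='u' → 'uqsju'
j=13: add src[7]='q' → 'uqsjuq'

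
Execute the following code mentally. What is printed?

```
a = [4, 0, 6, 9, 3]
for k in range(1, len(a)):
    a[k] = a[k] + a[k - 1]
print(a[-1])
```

k=1: a[1] = 0+4 = 4 → [4, 4, 6, 9, 3]
k=2: a[2] = 6+4 = 10 → [4, 4, 10, 9, 3]
k=3: a[3] = 9+10 = 19 → [4, 4, 10, 19, 3]
k=4: a[4] = 3+19 = 22 → [4, 4, 10, 19, 22]

22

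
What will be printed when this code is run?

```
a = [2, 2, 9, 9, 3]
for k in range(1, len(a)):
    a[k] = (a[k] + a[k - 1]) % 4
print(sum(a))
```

k=1: a[1] = (2+2)%4 = 0 → [2, 0, 9, 9, 3]
k=2: a[2] = (9+0)%4 = 1 → [2, 0, 1, 9, 3]
k=3: a[3] = (9+1)%4 = 2 → [2, 0, 1, 2, 3]
k=4: a[4] = (3+2)%4 = 1 → [2, 0, 1, 2, 1]
sum = 6

6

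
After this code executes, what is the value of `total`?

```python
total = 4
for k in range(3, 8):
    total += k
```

k=3: total = 4+3 = 7
k=4: total = 7+4 = 11
k=5: total = 11+5 = 16
k=6: total = 16+6 = 22
k=7: total = 22+7 = 29

29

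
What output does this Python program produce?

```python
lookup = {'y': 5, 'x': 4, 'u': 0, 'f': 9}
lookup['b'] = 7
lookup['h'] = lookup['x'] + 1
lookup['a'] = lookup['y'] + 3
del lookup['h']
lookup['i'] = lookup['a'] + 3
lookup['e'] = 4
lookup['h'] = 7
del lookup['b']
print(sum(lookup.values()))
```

lookup['b'] = 7 → {'y': 5, 'x': 4, 'u': 0, 'f': 9, 'b': 7}
lookup['h'] = lookup['x']+1 = 5 → {'y': 5, 'x': 4, 'u': 0, 'f': 9, 'b': 7, 'h': 5}
lookup['a'] = lookup['y']+3 = 8 → {'y': 5, 'x': 4, 'u': 0, 'f': 9, 'b': 7, 'h': 5, 'a': 8}
del 'h' → {'y': 5, 'x': 4, 'u': 0, 'f': 9, 'b': 7, 'a': 8}
lookup['i'] = lookup['a']+3 = 11 → {'y': 5, 'x': 4, 'u': 0, 'f': 9, 'b': 7, 'a': 8, 'i': 11}
lookup['e'] = 4 → {'y': 5, 'x': 4, 'u': 0, 'f': 9, 'b': 7, 'a': 8, 'i': 11, 'e': 4}
lookup['h'] = 7 → {'y': 5, 'x': 4, 'u': 0, 'f': 9, 'b': 7, 'a': 8, 'i': 11, 'e': 4, 'h': 7}
del 'b' → {'y': 5, 'x': 4, 'u': 0, 'f': 9, 'a': 8, 'i': 11, 'e': 4, 'h': 7}
sum of values = 48

48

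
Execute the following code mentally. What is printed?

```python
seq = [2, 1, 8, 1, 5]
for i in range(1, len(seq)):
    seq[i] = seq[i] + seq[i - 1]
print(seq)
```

i=1: seq[1] = 1+2 = 3 → [2, 3, 8, 1, 5]
i=2: seq[2] = 8+3 = 11 → [2, 3, 11, 1, 5]
i=3: seq[3] = 1+11 = 12 → [2, 3, 11, 12, 5]
i=4: seq[4] = 5+12 = 17 → [2, 3, 11, 12, 17]

[2, 3, 11, 12, 17]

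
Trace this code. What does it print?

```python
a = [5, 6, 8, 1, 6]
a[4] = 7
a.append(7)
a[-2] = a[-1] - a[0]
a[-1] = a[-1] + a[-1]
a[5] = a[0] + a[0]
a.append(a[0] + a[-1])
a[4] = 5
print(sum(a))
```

a[4] = 7 → [5, 6, 8, 1, 7]
append 7 → [5, 6, 8, 1, 7, 7]
a[-2] = a[-1]-a[0] = 7-5 = 2 → [5, 6, 8, 1, 2, 7]
a[-1] = a[-1]+a[-1] = 7+7 = 14 → [5, 6, 8, 1, 2, 14]
a[5] = a[0]+a[0] = 5+5 = 10 → [5, 6, 8, 1, 2, 10]
append a[0]+a[-1] = 5+10 = 15 → [5, 6, 8, 1, 2, 10, 15]
a[4] = 5 → [5, 6, 8, 1, 5, 10, 15]
sum = 50

50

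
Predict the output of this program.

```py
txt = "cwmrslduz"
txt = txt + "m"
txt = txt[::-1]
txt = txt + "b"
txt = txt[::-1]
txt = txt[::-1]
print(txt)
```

mzudlsrmwcb

+ 'm' → 'cwmrslduzm'
reverse → 'mzudlsrmwc'
+ 'b' → 'mzudlsrmwcb'
reverse → 'bcwmrslduzm'
reverse → 'mzudlsrmwcb'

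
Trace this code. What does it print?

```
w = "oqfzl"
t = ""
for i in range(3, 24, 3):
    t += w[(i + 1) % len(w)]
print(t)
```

lfozqlf

i=3: add w[4]='l' → 'l'
i=6: add w[2]='f' → 'lf'
i=9: add w[0]='o' → 'lfo'
i=12: add w[3]='z' → 'lfoz'
i=15: add w[1]='q' → 'lfozq'
i=18: add w[4]='l' → 'lfozql'
i=21: add w[2]='f' → 'lfozqlf'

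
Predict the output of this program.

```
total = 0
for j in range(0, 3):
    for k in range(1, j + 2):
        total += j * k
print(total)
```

15

j=0,k=1: total = 0+0 = 0
j=1,k=1: total = 0+1 = 1
j=1,k=2: total = 1+2 = 3
j=2,k=1: total = 3+2 = 5
j=2,k=2: total = 5+4 = 9
j=2,k=3: total = 9+6 = 15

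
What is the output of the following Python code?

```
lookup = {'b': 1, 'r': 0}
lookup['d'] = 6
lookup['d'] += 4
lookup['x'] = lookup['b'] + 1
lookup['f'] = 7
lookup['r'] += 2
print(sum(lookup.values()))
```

lookup['d'] = 6 → {'b': 1, 'r': 0, 'd': 6}
lookup['d'] = 6+4 = 10 → {'b': 1, 'r': 0, 'd': 10}
lookup['x'] = lookup['b']+1 = 2 → {'b': 1, 'r': 0, 'd': 10, 'x': 2}
lookup['f'] = 7 → {'b': 1, 'r': 0, 'd': 10, 'x': 2, 'f': 7}
lookup['r'] = 0+2 = 2 → {'b': 1, 'r': 2, 'd': 10, 'x': 2, 'f': 7}
sum of values = 22

22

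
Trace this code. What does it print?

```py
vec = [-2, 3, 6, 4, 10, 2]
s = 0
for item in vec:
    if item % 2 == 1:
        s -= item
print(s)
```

item=-2: not odd
item=3: odd, s = 0-3 = -3
item=6: not odd
item=4: not odd
item=10: not odd
item=2: not odd

-3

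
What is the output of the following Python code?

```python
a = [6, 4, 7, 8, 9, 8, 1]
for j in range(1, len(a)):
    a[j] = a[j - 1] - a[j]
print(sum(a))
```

-93

j=1: a[1] = 6-4 = 2 → [6, 2, 7, 8, 9, 8, 1]
j=2: a[2] = 2-7 = -5 → [6, 2, -5, 8, 9, 8, 1]
j=3: a[3] = (-5)-8 = -13 → [6, 2, -5, -13, 9, 8, 1]
j=4: a[4] = (-13)-9 = -22 → [6, 2, -5, -13, -22, 8, 1]
j=5: a[5] = (-22)-8 = -30 → [6, 2, -5, -13, -22, -30, 1]
j=6: a[6] = (-30)-1 = -31 → [6, 2, -5, -13, -22, -30, -31]
sum = -93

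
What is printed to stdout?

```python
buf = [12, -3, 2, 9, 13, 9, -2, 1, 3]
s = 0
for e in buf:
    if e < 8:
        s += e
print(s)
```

e=12: not <8
e=-3: <8, s = 0+(-3) = -3
e=2: <8, s = (-3)+2 = -1
e=9: not <8
e=13: not <8
e=9: not <8
e=-2: <8, s = (-1)+(-2) = -3
e=1: <8, s = (-3)+1 = -2
e=3: <8, s = (-2)+3 = 1

1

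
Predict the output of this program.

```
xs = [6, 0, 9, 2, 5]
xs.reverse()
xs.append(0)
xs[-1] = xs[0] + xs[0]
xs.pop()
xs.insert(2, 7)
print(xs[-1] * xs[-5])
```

reverse → [5, 2, 9, 0, 6]
append 0 → [5, 2, 9, 0, 6, 0]
xs[-1] = xs[0]+xs[0] = 5+5 = 10 → [5, 2, 9, 0, 6, 10]
pop() removes 10 → [5, 2, 9, 0, 6]
insert 7 at 2 → [5, 2, 7, 9, 0, 6]
xs[-1]*xs[-5] = 6*2 = 12

12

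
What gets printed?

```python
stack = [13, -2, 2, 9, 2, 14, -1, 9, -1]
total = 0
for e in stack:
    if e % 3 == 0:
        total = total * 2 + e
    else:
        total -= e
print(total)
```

-54

e=13: not %3==0, total = 0-13 = -13
e=-2: not %3==0, total = (-13)-(-2) = -11
e=2: not %3==0, total = (-11)-2 = -13
e=9: %3==0, total = (-13)*2+9 = -17
e=2: not %3==0, total = (-17)-2 = -19
e=14: not %3==0, total = (-19)-14 = -33
e=-1: not %3==0, total = (-33)-(-1) = -32
e=9: %3==0, total = (-32)*2+9 = -55
e=-1: not %3==0, total = (-55)-(-1) = -54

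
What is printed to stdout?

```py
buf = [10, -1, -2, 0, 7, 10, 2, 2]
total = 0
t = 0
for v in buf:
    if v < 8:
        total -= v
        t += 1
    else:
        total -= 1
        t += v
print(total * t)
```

-260

v=10: not <8, total = 0-1 = -1; t=10
v=-1: <8, total = (-1)-(-1) = 0; t=11
v=-2: <8, total = 0-(-2) = 2; t=12
v=0: <8, total = 2-0 = 2; t=13
v=7: <8, total = 2-7 = -5; t=14
v=10: not <8, total = (-5)-1 = -6; t=24
v=2: <8, total = (-6)-2 = -8; t=25
v=2: <8, total = (-8)-2 = -10; t=26
total*t = (-10)*26 = -260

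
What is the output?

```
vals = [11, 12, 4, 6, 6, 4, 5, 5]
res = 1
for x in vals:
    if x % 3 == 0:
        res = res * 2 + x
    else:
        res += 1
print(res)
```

x=11: not %3==0, res = 1+1 = 2
x=12: %3==0, res = 2*2+12 = 16
x=4: not %3==0, res = 16+1 = 17
x=6: %3==0, res = 17*2+6 = 40
x=6: %3==0, res = 40*2+6 = 86
x=4: not %3==0, res = 86+1 = 87
x=5: not %3==0, res = 87+1 = 88
x=5: not %3==0, res = 88+1 = 89

89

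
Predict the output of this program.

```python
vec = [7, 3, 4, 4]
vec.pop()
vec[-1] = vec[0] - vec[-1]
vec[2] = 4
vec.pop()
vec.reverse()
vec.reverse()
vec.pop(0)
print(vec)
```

[3]

pop() removes 4 → [7, 3, 4]
vec[-1] = vec[0]-vec[-1] = 7-4 = 3 → [7, 3, 3]
vec[2] = 4 → [7, 3, 4]
pop() removes 4 → [7, 3]
reverse → [3, 7]
reverse → [7, 3]
pop(0) removes 7 → [3]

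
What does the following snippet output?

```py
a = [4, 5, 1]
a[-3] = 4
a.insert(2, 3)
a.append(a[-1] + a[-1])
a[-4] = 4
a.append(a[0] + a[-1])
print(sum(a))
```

a[-3] = 4 → [4, 5, 1]
insert 3 at 2 → [4, 5, 3, 1]
append a[-1]+a[-1] = 1+1 = 2 → [4, 5, 3, 1, 2]
a[-4] = 4 → [4, 4, 3, 1, 2]
append a[0]+a[-1] = 4+2 = 6 → [4, 4, 3, 1, 2, 6]
sum = 20

20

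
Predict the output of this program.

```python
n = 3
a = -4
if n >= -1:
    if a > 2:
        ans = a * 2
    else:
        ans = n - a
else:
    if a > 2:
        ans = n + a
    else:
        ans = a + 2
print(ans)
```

7

n=3, a=-4
n >= -1 is True; a > 2 is False
→ ans = n - a = 7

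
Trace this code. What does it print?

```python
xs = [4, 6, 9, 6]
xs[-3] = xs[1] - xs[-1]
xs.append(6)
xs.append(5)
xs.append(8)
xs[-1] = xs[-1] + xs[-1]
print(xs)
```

[4, 0, 9, 6, 6, 5, 16]

xs[-3] = xs[1]-xs[-1] = 6-6 = 0 → [4, 0, 9, 6]
append 6 → [4, 0, 9, 6, 6]
append 5 → [4, 0, 9, 6, 6, 5]
append 8 → [4, 0, 9, 6, 6, 5, 8]
xs[-1] = xs[-1]+xs[-1] = 8+8 = 16 → [4, 0, 9, 6, 6, 5, 16]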